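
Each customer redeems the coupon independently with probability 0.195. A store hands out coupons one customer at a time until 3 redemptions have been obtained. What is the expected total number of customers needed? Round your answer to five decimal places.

15.38462

Y = total customers until the third success; negative binomial with r=3, p=0.195.
E[Y] = r / p = 3 / 0.195 = 15.3846154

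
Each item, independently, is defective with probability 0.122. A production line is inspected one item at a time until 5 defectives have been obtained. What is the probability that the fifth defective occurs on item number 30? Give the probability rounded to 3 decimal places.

0.025

Y = trial on which the fifth success occurs; negative binomial, r=5, p=0.122.
P(Y=30) = C(29,4) · p^5 · (1−p)^25
= 23751 · 2.7027e-05 · 0.038669 = 0.02482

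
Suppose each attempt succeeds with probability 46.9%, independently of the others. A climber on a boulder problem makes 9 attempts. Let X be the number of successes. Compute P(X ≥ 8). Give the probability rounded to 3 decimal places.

0.012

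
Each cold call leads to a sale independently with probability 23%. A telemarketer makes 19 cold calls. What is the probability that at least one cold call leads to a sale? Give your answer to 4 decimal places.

0.9930

P(at least one) = 1 − P(none) = 1 − (1 − 0.23)^19
= 1 − 0.006971 = 0.993029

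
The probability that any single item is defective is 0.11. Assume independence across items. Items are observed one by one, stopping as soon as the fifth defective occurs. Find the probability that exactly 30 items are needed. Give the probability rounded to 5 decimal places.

0.02077

Y = trial on which the fifth success occurs; negative binomial, r=5, p=0.11.
P(Y=30) = C(29,4) · p^5 · (1−p)^25
= 23751 · 1.6105e-05 · 0.054294 = 0.0207680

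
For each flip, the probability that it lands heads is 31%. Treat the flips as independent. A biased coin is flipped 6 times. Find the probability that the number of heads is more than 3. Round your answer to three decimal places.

X ~ Binomial(6, 0.31); P(X ≥ 4) = Σ C(6,k) p^k (1−p)^(6−k) over k:
  k=4: C(6,4)·0.31^4·0.69^2 = 0.06595
  k=5: C(6,5)·0.31^5·0.69^1 = 0.01185
  k=6: C(6,6)·0.31^6·0.69^0 = 0.00089
Total = 0.07869

0.079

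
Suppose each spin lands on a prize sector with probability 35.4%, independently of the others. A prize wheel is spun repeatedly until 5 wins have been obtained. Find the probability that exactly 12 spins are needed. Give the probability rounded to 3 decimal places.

Y = trial on which the fifth success occurs; negative binomial, r=5, p=0.354.
P(Y=12) = C(11,4) · p^5 · (1−p)^7
= 330 · 0.0055593 · 0.046949 = 0.08613

0.086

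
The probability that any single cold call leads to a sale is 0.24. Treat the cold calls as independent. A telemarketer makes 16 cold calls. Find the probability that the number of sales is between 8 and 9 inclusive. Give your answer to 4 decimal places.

0.0202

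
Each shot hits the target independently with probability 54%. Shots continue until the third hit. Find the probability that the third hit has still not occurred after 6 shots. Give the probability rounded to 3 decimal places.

0.272

Needing more than 6 shots ⇔ fewer than 3 successes in the first 6. With X ~ Binomial(6, 0.54), P(Y > 6) = P(X ≤ 2).
  k=0: C(6,0)·0.54^0·0.46^6 = 0.00947
  k=1: C(6,1)·0.54^1·0.46^5 = 0.06673
  k=2: C(6,2)·0.54^2·0.46^4 = 0.19584
P(X ≤ 2) = 0.27205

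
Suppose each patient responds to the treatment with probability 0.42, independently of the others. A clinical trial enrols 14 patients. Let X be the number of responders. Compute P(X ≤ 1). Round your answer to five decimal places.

0.00543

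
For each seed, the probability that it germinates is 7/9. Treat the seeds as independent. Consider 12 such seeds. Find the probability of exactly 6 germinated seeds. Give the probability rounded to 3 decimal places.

X ~ Binomial(n=12, p=0.777778).
P(X=6) = C(12,6) · p^6 · (1−p)^6
= 924 · 0.22138 · 0.00012043 = 0.02463

0.025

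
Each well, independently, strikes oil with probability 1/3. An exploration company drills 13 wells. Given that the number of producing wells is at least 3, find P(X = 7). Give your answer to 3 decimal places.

0.080

X ~ Binomial(13, 0.333333). Want P(X=7 | X≥3) = P(X=7) / P(X≥3).
P(X=7) = C(13,7)·0.333333^7·0.666667^6 = 0.06888
P(X≥3) = 1 − 0.00514 − 0.03340 − 0.10020 = 0.86127
Ratio = 0.06888 / 0.86127 = 0.07998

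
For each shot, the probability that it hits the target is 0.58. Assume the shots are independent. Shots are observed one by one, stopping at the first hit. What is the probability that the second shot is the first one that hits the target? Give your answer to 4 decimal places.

Geometric (trials to first success), p = 0.58.
P(Y = 2) = (1−p)^1 · p = 0.42 · 0.58 = 0.243600

0.2436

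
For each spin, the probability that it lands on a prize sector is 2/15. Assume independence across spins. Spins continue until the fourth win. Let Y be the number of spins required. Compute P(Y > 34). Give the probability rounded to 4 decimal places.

Needing more than 34 spins ⇔ fewer than 4 successes in the first 34. With X ~ Binomial(34, 0.133333), P(Y > 34) = P(X ≤ 3).
  k=0: C(34,0)·0.133333^0·0.866667^34 = 0.007709
  k=1: C(34,1)·0.133333^1·0.866667^33 = 0.040322
  k=2: C(34,2)·0.133333^2·0.866667^32 = 0.102355
  k=3: C(34,3)·0.133333^3·0.866667^31 = 0.167967
P(X ≤ 3) = 0.318351

0.3184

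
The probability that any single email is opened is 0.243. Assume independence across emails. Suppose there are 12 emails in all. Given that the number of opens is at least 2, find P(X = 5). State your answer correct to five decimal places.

X ~ Binomial(12, 0.243). Want P(X=5 | X≥2) = P(X=5) / P(X≥2).
P(X=5) = C(12,5)·0.243^5·0.757^7 = 0.0955934
P(X≥2) = 1 − 0.0354120 − 0.1364087 = 0.8281793
Ratio = 0.0955934 / 0.8281793 = 0.1154259

0.11543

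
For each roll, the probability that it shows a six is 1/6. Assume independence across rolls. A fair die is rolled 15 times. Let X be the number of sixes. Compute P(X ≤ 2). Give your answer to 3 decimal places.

X ~ Binomial(15, 0.166667); P(X ≤ 2) = Σ C(15,k) p^k (1−p)^(15−k) over k:
  k=0: C(15,0)·0.166667^0·0.833333^15 = 0.06491
  k=1: C(15,1)·0.166667^1·0.833333^14 = 0.19472
  k=2: C(15,2)·0.166667^2·0.833333^13 = 0.27260
Total = 0.53222

0.532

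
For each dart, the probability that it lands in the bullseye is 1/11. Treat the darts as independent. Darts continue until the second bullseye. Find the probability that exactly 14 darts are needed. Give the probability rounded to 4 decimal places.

Y = trial on which the second success occurs; negative binomial, r=2, p=0.090909.
P(Y=14) = C(13,1) · p^2 · (1−p)^12
= 13 · 0.0082645 · 0.31863 = 0.034233

0.0342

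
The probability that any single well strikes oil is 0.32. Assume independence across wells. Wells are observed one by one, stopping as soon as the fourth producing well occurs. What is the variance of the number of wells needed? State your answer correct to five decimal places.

26.56250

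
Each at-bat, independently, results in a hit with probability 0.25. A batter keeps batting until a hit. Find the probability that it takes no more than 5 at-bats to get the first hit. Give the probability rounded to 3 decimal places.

0.763

Y = number of at-bats to the first success; geometric, p = 0.25.
P(Y ≤ 5) = 1 − (1−p)^5 = 1 − 0.23730 = 0.76270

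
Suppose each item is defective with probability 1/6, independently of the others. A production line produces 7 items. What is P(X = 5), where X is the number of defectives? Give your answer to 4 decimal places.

0.0019

X ~ Binomial(n=7, p=0.166667).
P(X=5) = C(7,5) · p^5 · (1−p)^2
= 21 · 0.0001286 · 0.69444 = 0.001875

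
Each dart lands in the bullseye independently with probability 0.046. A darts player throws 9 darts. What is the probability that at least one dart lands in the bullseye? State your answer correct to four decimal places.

P(at least one) = 1 − P(none) = 1 − (1 − 0.046)^9
= 1 − 0.654539 = 0.345461

0.3455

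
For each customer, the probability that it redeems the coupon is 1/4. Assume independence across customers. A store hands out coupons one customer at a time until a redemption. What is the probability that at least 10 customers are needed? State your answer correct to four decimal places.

Y = number of customers to the first success; geometric, p = 0.25.
P(Y > 9) = P(first 9 all fail) = (1−p)^9 = 0.075085

0.0751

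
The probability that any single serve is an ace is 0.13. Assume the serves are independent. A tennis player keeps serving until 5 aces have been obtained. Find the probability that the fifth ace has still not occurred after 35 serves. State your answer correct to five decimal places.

Needing more than 35 serves ⇔ fewer than 5 successes in the first 35. With X ~ Binomial(35, 0.13), P(Y > 35) = P(X ≤ 4).
  k=0: C(35,0)·0.13^0·0.87^35 = 0.0076414
  k=1: C(35,1)·0.13^1·0.87^34 = 0.0399637
  k=2: C(35,2)·0.13^2·0.87^33 = 0.1015171
  k=3: C(35,3)·0.13^3·0.87^32 = 0.1668614
  k=4: C(35,4)·0.13^4·0.87^31 = 0.1994665
P(X ≤ 4) = 0.5154500

0.51545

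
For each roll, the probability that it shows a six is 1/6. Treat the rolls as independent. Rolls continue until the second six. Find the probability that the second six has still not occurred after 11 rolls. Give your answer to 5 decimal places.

Needing more than 11 rolls ⇔ fewer than 2 successes in the first 11. With X ~ Binomial(11, 0.166667), P(Y > 11) = P(X ≤ 1).
  k=0: C(11,0)·0.166667^0·0.833333^11 = 0.1345880
  k=1: C(11,1)·0.166667^1·0.833333^10 = 0.2960936
P(X ≤ 1) = 0.4306816

0.43068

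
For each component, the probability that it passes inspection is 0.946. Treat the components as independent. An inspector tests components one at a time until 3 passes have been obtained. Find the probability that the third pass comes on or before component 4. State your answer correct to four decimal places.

0.9837

Finishing within 4 components ⇔ at least 3 successes in the first 4. With X ~ Binomial(4, 0.946), P(Y ≤ 4) = 1 − P(X ≤ 2).
  k=0: C(4,0)·0.946^0·0.054^4 = 0.000009
  k=1: C(4,1)·0.946^1·0.054^3 = 0.000596
  k=2: C(4,2)·0.946^2·0.054^2 = 0.015657
1 − 0.016262 = 0.983738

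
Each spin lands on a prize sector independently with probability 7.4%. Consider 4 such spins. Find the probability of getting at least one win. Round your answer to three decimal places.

0.265

P(at least one) = 1 − P(none) = 1 − (1 − 0.074)^4
= 1 − 0.73527 = 0.26473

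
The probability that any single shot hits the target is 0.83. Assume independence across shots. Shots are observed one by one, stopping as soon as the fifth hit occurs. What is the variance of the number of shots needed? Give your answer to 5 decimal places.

1.23385

Y = total shots until the fifth success; negative binomial with r=5, p=0.83.
Var(Y) = r(1−p)/p² = 5·0.17 / 0.83² = 1.2338511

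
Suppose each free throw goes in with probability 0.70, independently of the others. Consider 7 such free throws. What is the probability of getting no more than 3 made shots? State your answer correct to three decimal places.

0.126

X ~ Binomial(7, 0.70); P(X ≤ 3) = Σ C(7,k) p^k (1−p)^(7−k) over k:
  k=0: C(7,0)·0.70^0·0.30^7 = 0.00022
  k=1: C(7,1)·0.70^1·0.30^6 = 0.00357
  k=2: C(7,2)·0.70^2·0.30^5 = 0.02500
  k=3: C(7,3)·0.70^3·0.30^4 = 0.09724
Total = 0.12604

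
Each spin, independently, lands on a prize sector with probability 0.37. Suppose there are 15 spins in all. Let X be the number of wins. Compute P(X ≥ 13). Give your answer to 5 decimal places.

0.00011

X ~ Binomial(15, 0.37); P(X ≥ 13) = Σ C(15,k) p^k (1−p)^(15−k) over k:
  k=13: C(15,13)·0.37^13·0.63^2 = 0.0001015
  k=14: C(15,14)·0.37^14·0.63^1 = 0.0000085
  k=15: C(15,15)·0.37^15·0.63^0 = 0.0000003
Total = 0.0001104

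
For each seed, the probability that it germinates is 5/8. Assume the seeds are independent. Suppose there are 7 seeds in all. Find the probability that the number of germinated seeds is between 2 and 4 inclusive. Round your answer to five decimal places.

X ~ Binomial(7, 0.625); P(2 ≤ X ≤ 4) = Σ C(7,k) p^k (1−p)^(7−k) over k:
  k=2: C(7,2)·0.625^2·0.375^5 = 0.0608325
  k=3: C(7,3)·0.625^3·0.375^4 = 0.1689792
  k=4: C(7,4)·0.625^4·0.375^3 = 0.2816319
Total = 0.5114436

0.51144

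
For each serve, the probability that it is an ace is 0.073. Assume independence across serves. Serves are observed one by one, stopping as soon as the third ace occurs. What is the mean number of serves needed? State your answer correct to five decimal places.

41.09589

Y = total serves until the third success; negative binomial with r=3, p=0.073.
E[Y] = r / p = 3 / 0.073 = 41.0958904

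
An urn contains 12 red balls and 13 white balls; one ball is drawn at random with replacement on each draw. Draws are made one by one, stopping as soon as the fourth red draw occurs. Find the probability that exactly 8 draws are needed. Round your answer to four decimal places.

0.1358

Y = trial on which the fourth success occurs; negative binomial, r=4, p=0.48.
P(Y=8) = C(7,3) · p^4 · (1−p)^4
= 35 · 0.053084 · 0.073116 = 0.135846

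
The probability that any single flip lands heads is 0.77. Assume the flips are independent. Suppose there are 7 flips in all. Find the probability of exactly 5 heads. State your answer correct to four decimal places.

0.3007

X ~ Binomial(n=7, p=0.77).
P(X=5) = C(7,5) · p^5 · (1−p)^2
= 21 · 0.27068 · 0.0529 = 0.300697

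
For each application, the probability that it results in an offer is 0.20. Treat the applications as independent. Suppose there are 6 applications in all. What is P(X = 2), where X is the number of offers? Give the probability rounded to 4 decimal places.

0.2458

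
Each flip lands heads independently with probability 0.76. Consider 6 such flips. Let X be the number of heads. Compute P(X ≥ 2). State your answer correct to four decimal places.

0.9962

X ~ Binomial(6, 0.76); P(X ≥ 2) = Σ C(6,k) p^k (1−p)^(6−k) over k:
  k=2: C(6,2)·0.76^2·0.24^4 = 0.028745
  k=3: C(6,3)·0.76^3·0.24^3 = 0.121368
  k=4: C(6,4)·0.76^4·0.24^2 = 0.288249
  k=5: C(6,5)·0.76^5·0.24^1 = 0.365116
  k=6: C(6,6)·0.76^6·0.24^0 = 0.192700
Total = 0.996178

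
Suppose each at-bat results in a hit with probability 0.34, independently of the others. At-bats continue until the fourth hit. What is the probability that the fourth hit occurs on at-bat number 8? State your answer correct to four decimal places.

Y = trial on which the fourth success occurs; negative binomial, r=4, p=0.34.
P(Y=8) = C(7,3) · p^4 · (1−p)^4
= 35 · 0.013363 · 0.18975 = 0.088748

0.0887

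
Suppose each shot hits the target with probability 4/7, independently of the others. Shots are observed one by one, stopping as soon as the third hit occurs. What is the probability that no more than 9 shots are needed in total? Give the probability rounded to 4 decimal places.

0.9624

Finishing within 9 shots ⇔ at least 3 successes in the first 9. With X ~ Binomial(9, 0.571429), P(Y ≤ 9) = 1 − P(X ≤ 2).
  k=0: C(9,0)·0.571429^0·0.428571^9 = 0.000488
  k=1: C(9,1)·0.571429^1·0.428571^8 = 0.005853
  k=2: C(9,2)·0.571429^2·0.428571^7 = 0.031217
1 − 0.037558 = 0.962442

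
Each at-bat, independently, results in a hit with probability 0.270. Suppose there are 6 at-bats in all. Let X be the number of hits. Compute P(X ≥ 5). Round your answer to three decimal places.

0.007

X ~ Binomial(6, 0.27); P(X ≥ 5) = Σ C(6,k) p^k (1−p)^(6−k) over k:
  k=5: C(6,5)·0.27^5·0.73^1 = 0.00628
  k=6: C(6,6)·0.27^6·0.73^0 = 0.00039
Total = 0.00667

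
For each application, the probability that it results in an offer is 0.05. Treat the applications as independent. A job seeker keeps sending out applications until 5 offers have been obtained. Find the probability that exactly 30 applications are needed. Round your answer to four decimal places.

Y = trial on which the fifth success occurs; negative binomial, r=5, p=0.05.
P(Y=30) = C(29,4) · p^5 · (1−p)^25
= 23751 · 3.125e-07 · 0.27739 = 0.002059

0.0021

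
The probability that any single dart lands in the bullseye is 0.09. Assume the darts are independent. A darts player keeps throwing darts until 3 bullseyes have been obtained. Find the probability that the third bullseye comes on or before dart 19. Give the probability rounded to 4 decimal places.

Finishing within 19 darts ⇔ at least 3 successes in the first 19. With X ~ Binomial(19, 0.09), P(Y ≤ 19) = 1 − P(X ≤ 2).
  k=0: C(19,0)·0.09^0·0.91^19 = 0.166643
  k=1: C(19,1)·0.09^1·0.91^18 = 0.313142
  k=2: C(19,2)·0.09^2·0.91^17 = 0.278731
1 − 0.758515 = 0.241485

0.2415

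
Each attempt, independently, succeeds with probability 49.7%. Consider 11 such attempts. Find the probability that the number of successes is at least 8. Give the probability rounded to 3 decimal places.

0.109

X ~ Binomial(11, 0.497); P(X ≥ 8) = Σ C(11,k) p^k (1−p)^(11−k) over k:
  k=8: C(11,8)·0.497^8·0.503^3 = 0.07817
  k=9: C(11,9)·0.497^9·0.503^2 = 0.02575
  k=10: C(11,10)·0.497^10·0.503^1 = 0.00509
  k=11: C(11,11)·0.497^11·0.503^0 = 0.00046
Total = 0.10946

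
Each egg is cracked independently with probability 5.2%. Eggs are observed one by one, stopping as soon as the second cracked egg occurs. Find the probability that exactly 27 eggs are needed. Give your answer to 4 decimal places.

0.0185

Y = trial on which the second success occurs; negative binomial, r=2, p=0.052.
P(Y=27) = C(26,1) · p^2 · (1−p)^25
= 26 · 0.002704 · 0.26315 = 0.018501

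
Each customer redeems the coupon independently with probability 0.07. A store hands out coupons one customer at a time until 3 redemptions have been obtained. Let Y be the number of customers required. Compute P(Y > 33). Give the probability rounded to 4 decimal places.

Needing more than 33 customers ⇔ fewer than 3 successes in the first 33. With X ~ Binomial(33, 0.07), P(Y > 33) = P(X ≤ 2).
  k=0: C(33,0)·0.07^0·0.93^33 = 0.091188
  k=1: C(33,1)·0.07^1·0.93^32 = 0.226499
  k=2: C(33,2)·0.07^2·0.93^31 = 0.272773
P(X ≤ 2) = 0.590460

0.5905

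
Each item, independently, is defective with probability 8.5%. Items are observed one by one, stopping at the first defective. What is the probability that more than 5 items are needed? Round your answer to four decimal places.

0.6414

Y = number of items to the first success; geometric, p = 0.085.
P(Y > 5) = P(first 5 all fail) = (1−p)^5 = 0.641365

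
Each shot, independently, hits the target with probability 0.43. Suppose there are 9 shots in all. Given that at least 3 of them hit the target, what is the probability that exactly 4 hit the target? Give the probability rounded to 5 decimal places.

0.31593

X ~ Binomial(9, 0.43). Want P(X=4 | X≥3) = P(X=4) / P(X≥3).
P(X=4) = C(9,4)·0.43^4·0.57^5 = 0.2591902
P(X≥3) = 1 − 0.0063515 − 0.0431231 − 0.1301258 = 0.8203997
Ratio = 0.2591902 / 0.8203997 = 0.3159317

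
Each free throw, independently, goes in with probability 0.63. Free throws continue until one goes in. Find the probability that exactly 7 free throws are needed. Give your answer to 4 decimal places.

Geometric (trials to first success), p = 0.63.
P(Y = 7) = (1−p)^6 · p = 0.0025657 · 0.63 = 0.001616

0.0016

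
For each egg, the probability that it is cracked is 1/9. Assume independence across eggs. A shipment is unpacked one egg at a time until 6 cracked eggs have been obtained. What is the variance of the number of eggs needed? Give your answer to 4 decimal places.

432.0000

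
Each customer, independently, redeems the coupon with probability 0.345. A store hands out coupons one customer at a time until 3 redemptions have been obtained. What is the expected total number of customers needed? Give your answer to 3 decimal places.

Y = total customers until the third success; negative binomial with r=3, p=0.345.
E[Y] = r / p = 3 / 0.345 = 8.69565

8.696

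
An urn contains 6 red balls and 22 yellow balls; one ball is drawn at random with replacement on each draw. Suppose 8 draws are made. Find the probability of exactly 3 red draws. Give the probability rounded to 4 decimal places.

0.1650

X ~ Binomial(n=8, p=0.214286).
P(X=3) = C(8,3) · p^3 · (1−p)^5
= 56 · 0.0098397 · 0.29945 = 0.165003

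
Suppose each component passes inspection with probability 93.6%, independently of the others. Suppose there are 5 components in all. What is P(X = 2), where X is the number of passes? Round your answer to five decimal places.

0.00230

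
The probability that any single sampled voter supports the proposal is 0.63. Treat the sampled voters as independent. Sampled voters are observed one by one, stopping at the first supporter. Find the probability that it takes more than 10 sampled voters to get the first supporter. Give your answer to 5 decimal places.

Y = number of sampled voters to the first success; geometric, p = 0.63.
P(Y > 10) = P(first 10 all fail) = (1−p)^10 = 0.0000481

0.00005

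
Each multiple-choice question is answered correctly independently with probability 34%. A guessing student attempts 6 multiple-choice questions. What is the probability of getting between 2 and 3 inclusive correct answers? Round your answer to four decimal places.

X ~ Binomial(6, 0.34); P(2 ≤ X ≤ 3) = Σ C(6,k) p^k (1−p)^(6−k) over k:
  k=2: C(6,2)·0.34^2·0.66^4 = 0.329022
  k=3: C(6,3)·0.34^3·0.66^3 = 0.225995
Total = 0.555017

0.5550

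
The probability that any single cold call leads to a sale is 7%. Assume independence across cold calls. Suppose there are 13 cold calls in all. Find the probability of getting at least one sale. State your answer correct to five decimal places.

0.61071

P(at least one) = 1 − P(none) = 1 − (1 − 0.07)^13
= 1 − 0.3892946 = 0.6107054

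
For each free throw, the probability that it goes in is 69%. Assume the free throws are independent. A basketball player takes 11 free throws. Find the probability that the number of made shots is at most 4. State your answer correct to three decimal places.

X ~ Binomial(11, 0.69); P(X ≤ 4) = Σ C(11,k) p^k (1−p)^(11−k) over k:
  k=0: C(11,0)·0.69^0·0.31^11 = 0.00000
  k=1: C(11,1)·0.69^1·0.31^10 = 0.00006
  k=2: C(11,2)·0.69^2·0.31^9 = 0.00069
  k=3: C(11,3)·0.69^3·0.31^8 = 0.00462
  k=4: C(11,4)·0.69^4·0.31^7 = 0.02058
Total = 0.02596

0.026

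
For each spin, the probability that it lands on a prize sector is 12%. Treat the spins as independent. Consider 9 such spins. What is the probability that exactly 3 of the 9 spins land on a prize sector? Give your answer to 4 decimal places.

0.0674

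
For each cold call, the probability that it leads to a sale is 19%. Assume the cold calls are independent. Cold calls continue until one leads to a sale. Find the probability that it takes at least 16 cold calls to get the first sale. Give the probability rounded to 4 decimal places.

0.0424

Y = number of cold calls to the first success; geometric, p = 0.19.
P(Y > 15) = P(first 15 all fail) = (1−p)^15 = 0.042391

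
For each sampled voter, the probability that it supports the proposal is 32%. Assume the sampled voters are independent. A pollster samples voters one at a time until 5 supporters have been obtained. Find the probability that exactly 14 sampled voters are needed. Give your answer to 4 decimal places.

0.0746

Y = trial on which the fifth success occurs; negative binomial, r=5, p=0.32.
P(Y=14) = C(13,4) · p^5 · (1−p)^9
= 715 · 0.0033554 · 0.031087 = 0.074582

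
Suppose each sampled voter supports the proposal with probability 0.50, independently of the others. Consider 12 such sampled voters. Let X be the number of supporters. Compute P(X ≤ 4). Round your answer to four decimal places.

X ~ Binomial(12, 0.50); P(X ≤ 4) = Σ C(12,k) p^k (1−p)^(12−k) over k:
  k=0: C(12,0)·0.50^0·0.50^12 = 0.000244
  k=1: C(12,1)·0.50^1·0.50^11 = 0.002930
  k=2: C(12,2)·0.50^2·0.50^10 = 0.016113
  k=3: C(12,3)·0.50^3·0.50^9 = 0.053711
  k=4: C(12,4)·0.50^4·0.50^8 = 0.120850
Total = 0.193848

0.1938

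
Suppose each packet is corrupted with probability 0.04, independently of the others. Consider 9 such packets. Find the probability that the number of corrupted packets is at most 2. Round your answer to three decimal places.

0.996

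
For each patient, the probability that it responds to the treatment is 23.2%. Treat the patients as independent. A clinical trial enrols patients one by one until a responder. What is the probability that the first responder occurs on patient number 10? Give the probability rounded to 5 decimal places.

Geometric (trials to first success), p = 0.232.
P(Y = 10) = (1−p)^9 · p = 0.09295 · 0.232 = 0.0215645

0.02156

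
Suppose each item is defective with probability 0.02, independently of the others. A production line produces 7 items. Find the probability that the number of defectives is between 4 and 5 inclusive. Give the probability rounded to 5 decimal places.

0.00001

X ~ Binomial(7, 0.02); P(4 ≤ X ≤ 5) = Σ C(7,k) p^k (1−p)^(7−k) over k:
  k=4: C(7,4)·0.02^4·0.98^3 = 0.0000053
  k=5: C(7,5)·0.02^5·0.98^2 = 0.0000001
Total = 0.0000053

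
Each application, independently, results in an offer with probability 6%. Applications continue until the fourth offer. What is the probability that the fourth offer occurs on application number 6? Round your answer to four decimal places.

Y = trial on which the fourth success occurs; negative binomial, r=4, p=0.06.
P(Y=6) = C(5,3) · p^4 · (1−p)^2
= 10 · 1.296e-05 · 0.8836 = 0.000115

0.0001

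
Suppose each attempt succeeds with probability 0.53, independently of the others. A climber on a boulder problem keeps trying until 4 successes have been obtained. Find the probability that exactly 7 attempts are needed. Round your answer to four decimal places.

Y = trial on which the fourth success occurs; negative binomial, r=4, p=0.53.
P(Y=7) = C(6,3) · p^4 · (1−p)^3
= 20 · 0.078905 · 0.10382 = 0.163843

0.1638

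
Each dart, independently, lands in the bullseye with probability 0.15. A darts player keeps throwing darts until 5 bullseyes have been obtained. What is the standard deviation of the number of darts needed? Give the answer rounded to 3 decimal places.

13.744

Y = total darts until the fifth success; negative binomial with r=5, p=0.15.
SD(Y) = √[r(1−p)/p²] = √(188.88889) = 13.74369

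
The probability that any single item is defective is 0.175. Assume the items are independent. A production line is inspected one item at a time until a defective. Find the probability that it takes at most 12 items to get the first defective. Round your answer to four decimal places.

0.9006

Y = number of items to the first success; geometric, p = 0.175.
P(Y ≤ 12) = 1 − (1−p)^12 = 1 − 0.099414 = 0.900586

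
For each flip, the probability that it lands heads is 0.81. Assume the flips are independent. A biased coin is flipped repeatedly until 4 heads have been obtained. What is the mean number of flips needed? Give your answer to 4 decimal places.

Y = total flips until the fourth success; negative binomial with r=4, p=0.81.
E[Y] = r / p = 4 / 0.81 = 4.938272

4.9383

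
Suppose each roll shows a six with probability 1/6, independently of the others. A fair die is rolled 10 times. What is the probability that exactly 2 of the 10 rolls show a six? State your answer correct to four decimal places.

0.2907

X ~ Binomial(n=10, p=0.166667).
P(X=2) = C(10,2) · p^2 · (1−p)^8
= 45 · 0.027778 · 0.23257 = 0.290710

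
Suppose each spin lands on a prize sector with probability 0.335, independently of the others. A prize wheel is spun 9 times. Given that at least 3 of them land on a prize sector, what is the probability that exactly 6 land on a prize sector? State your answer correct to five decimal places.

0.05569

X ~ Binomial(9, 0.335). Want P(X=6 | X≥3) = P(X=6) / P(X≥3).
P(X=6) = C(9,6)·0.335^6·0.665^3 = 0.0349151
P(X≥3) = 1 − 0.0254328 − 0.1153083 − 0.2323505 = 0.6269084
Ratio = 0.0349151 / 0.6269084 = 0.0556941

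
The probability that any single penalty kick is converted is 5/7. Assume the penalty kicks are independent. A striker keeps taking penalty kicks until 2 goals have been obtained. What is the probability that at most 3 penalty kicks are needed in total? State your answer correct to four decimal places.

Finishing within 3 penalty kicks ⇔ at least 2 successes in the first 3. With X ~ Binomial(3, 0.714286), P(Y ≤ 3) = 1 − P(X ≤ 1).
  k=0: C(3,0)·0.714286^0·0.285714^3 = 0.023324
  k=1: C(3,1)·0.714286^1·0.285714^2 = 0.174927
1 − 0.198251 = 0.801749

0.8017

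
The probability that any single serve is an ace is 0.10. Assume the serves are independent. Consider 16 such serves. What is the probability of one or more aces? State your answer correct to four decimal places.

0.8147

P(at least one) = 1 − P(none) = 1 − (1 − 0.10)^16
= 1 − 0.185302 = 0.814698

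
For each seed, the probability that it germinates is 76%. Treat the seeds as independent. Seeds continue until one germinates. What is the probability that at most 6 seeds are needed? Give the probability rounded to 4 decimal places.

Y = number of seeds to the first success; geometric, p = 0.76.
P(Y ≤ 6) = 1 − (1−p)^6 = 1 − 0.000191 = 0.999809

0.9998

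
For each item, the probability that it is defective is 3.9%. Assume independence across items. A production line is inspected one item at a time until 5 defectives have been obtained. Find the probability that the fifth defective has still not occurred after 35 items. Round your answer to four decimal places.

Needing more than 35 items ⇔ fewer than 5 successes in the first 35. With X ~ Binomial(35, 0.039), P(Y > 35) = P(X ≤ 4).
  k=0: C(35,0)·0.039^0·0.961^35 = 0.248496
  k=1: C(35,1)·0.039^1·0.961^34 = 0.352962
  k=2: C(35,2)·0.039^2·0.961^33 = 0.243511
  k=3: C(35,3)·0.039^3·0.961^32 = 0.108706
  k=4: C(35,4)·0.039^4·0.961^31 = 0.035293
P(X ≤ 4) = 0.988966

0.9890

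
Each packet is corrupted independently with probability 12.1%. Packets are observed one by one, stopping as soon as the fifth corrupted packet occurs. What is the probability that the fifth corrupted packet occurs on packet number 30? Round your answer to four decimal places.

0.0245

Y = trial on which the fifth success occurs; negative binomial, r=5, p=0.121.
P(Y=30) = C(29,4) · p^5 · (1−p)^25
= 23751 · 2.5937e-05 · 0.039785 = 0.024509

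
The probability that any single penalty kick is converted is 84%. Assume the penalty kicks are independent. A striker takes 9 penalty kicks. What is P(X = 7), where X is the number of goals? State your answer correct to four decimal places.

X ~ Binomial(n=9, p=0.84).
P(X=7) = C(9,7) · p^7 · (1−p)^2
= 36 · 0.29509 · 0.0256 = 0.271955

0.2720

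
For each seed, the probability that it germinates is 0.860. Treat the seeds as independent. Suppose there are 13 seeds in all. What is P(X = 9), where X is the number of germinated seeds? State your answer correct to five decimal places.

0.07068

X ~ Binomial(n=13, p=0.86).
P(X=9) = C(13,9) · p^9 · (1−p)^4
= 715 · 0.25733 · 0.00038416 = 0.0706813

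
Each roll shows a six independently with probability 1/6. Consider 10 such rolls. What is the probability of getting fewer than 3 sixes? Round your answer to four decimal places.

0.7752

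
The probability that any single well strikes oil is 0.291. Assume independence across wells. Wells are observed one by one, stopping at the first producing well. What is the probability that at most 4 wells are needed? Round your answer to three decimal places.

0.747

Y = number of wells to the first success; geometric, p = 0.291.
P(Y ≤ 4) = 1 − (1−p)^4 = 1 − 0.25269 = 0.74731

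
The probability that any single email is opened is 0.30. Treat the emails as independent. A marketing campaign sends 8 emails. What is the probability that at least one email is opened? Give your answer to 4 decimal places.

P(at least one) = 1 − P(none) = 1 − (1 − 0.30)^8
= 1 − 0.057648 = 0.942352

0.9424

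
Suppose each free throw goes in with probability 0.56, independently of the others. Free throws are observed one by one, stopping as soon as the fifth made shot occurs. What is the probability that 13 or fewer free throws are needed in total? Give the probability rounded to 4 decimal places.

0.9395

Finishing within 13 free throws ⇔ at least 5 successes in the first 13. With X ~ Binomial(13, 0.56), P(Y ≤ 13) = 1 − P(X ≤ 4).
  k=0: C(13,0)·0.56^0·0.44^13 = 0.000023
  k=1: C(13,1)·0.56^1·0.44^12 = 0.000383
  k=2: C(13,2)·0.56^2·0.44^11 = 0.002927
  k=3: C(13,3)·0.56^3·0.44^10 = 0.013660
  k=4: C(13,4)·0.56^4·0.44^9 = 0.043464
1 − 0.060458 = 0.939542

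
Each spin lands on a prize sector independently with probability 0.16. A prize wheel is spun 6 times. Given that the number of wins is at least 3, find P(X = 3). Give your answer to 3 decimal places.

X ~ Binomial(6, 0.16). Want P(X=3 | X≥3) = P(X=3) / P(X≥3).
P(X=3) = C(6,3)·0.16^3·0.84^3 = 0.04855
P(X≥3) = 1 − 0.35130 − 0.40148 − 0.19118 = 0.05604
Ratio = 0.04855 / 0.05604 = 0.86649

0.866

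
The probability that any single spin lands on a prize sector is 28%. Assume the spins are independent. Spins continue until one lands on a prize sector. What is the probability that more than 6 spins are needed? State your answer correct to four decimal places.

0.1393

Y = number of spins to the first success; geometric, p = 0.28.
P(Y > 6) = P(first 6 all fail) = (1−p)^6 = 0.139314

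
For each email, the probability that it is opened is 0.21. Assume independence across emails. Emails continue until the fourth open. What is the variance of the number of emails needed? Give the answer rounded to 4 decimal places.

Y = total emails until the fourth success; negative binomial with r=4, p=0.21.
Var(Y) = r(1−p)/p² = 4·0.79 / 0.21² = 71.655329

71.6553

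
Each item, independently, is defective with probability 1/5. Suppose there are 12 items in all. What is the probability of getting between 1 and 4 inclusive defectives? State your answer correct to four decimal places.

0.8587

X ~ Binomial(12, 0.20); P(1 ≤ X ≤ 4) = Σ C(12,k) p^k (1−p)^(12−k) over k:
  k=1: C(12,1)·0.20^1·0.80^11 = 0.206158
  k=2: C(12,2)·0.20^2·0.80^10 = 0.283468
  k=3: C(12,3)·0.20^3·0.80^9 = 0.236223
  k=4: C(12,4)·0.20^4·0.80^8 = 0.132876
Total = 0.858725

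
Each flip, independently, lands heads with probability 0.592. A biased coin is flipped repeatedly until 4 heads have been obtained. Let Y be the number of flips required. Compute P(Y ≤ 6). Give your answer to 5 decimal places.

Finishing within 6 flips ⇔ at least 4 successes in the first 6. With X ~ Binomial(6, 0.592), P(Y ≤ 6) = 1 − P(X ≤ 3).
  k=0: C(6,0)·0.592^0·0.408^6 = 0.0046128
  k=1: C(6,1)·0.592^1·0.408^5 = 0.0401582
  k=2: C(6,2)·0.592^2·0.408^4 = 0.1456717
  k=3: C(6,3)·0.592^3·0.408^3 = 0.2818225
1 − 0.4722651 = 0.5277349

0.52773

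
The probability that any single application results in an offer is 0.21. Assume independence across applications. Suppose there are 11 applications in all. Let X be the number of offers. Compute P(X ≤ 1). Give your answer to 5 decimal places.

0.29352

X ~ Binomial(11, 0.21); P(X ≤ 1) = Σ C(11,k) p^k (1−p)^(11−k) over k:
  k=0: C(11,0)·0.21^0·0.79^11 = 0.0747994
  k=1: C(11,1)·0.21^1·0.79^10 = 0.2187172
Total = 0.2935166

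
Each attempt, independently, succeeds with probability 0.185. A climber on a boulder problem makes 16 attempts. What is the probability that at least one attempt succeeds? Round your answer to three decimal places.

P(at least one) = 1 − P(none) = 1 − (1 − 0.185)^16
= 1 − 0.03789 = 0.96211

0.962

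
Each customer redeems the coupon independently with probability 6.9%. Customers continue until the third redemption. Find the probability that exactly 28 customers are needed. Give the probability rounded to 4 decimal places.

0.0193

Y = trial on which the third success occurs; negative binomial, r=3, p=0.069.
P(Y=28) = C(27,2) · p^3 · (1−p)^25
= 351 · 0.00032851 · 0.16739 = 0.019302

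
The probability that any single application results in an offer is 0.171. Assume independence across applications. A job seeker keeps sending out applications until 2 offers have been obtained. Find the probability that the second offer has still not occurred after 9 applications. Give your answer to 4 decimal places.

0.5282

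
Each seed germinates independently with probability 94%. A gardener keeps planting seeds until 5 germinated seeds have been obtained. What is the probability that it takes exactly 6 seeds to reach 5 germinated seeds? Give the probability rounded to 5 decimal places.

0.22017

Y = trial on which the fifth success occurs; negative binomial, r=5, p=0.94.
P(Y=6) = C(5,4) · p^5 · (1−p)^1
= 5 · 0.7339 · 0.06 = 0.2201712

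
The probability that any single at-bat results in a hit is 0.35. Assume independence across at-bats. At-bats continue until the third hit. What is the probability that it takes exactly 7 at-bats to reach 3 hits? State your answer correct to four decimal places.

0.1148

Y = trial on which the third success occurs; negative binomial, r=3, p=0.35.
P(Y=7) = C(6,2) · p^3 · (1−p)^4
= 15 · 0.042875 · 0.17851 = 0.114802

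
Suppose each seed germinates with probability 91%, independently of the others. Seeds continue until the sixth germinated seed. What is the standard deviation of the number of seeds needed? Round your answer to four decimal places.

Y = total seeds until the sixth success; negative binomial with r=6, p=0.91.
SD(Y) = √[r(1−p)/p²] = √(0.652095) = 0.807524

0.8075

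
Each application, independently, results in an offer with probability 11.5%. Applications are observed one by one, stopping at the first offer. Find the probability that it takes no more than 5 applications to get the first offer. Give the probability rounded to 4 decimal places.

0.4571

Y = number of applications to the first success; geometric, p = 0.115.
P(Y ≤ 5) = 1 − (1−p)^5 = 1 − 0.542896 = 0.457104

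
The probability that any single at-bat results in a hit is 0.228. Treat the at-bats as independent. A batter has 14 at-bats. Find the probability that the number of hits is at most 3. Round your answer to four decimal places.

0.5996

X ~ Binomial(14, 0.228); P(X ≤ 3) = Σ C(14,k) p^k (1−p)^(14−k) over k:
  k=0: C(14,0)·0.228^0·0.772^14 = 0.026708
  k=1: C(14,1)·0.228^1·0.772^13 = 0.110430
  k=2: C(14,2)·0.228^2·0.772^12 = 0.211992
  k=3: C(14,3)·0.228^3·0.772^11 = 0.250436
Total = 0.599566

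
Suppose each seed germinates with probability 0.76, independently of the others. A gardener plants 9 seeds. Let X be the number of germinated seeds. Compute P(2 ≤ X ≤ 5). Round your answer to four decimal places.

X ~ Binomial(9, 0.76); P(2 ≤ X ≤ 5) = Σ C(9,k) p^k (1−p)^(9−k) over k:
  k=2: C(9,2)·0.76^2·0.24^7 = 0.000954
  k=3: C(9,3)·0.76^3·0.24^6 = 0.007047
  k=4: C(9,4)·0.76^4·0.24^5 = 0.033472
  k=5: C(9,5)·0.76^5·0.24^4 = 0.105995
Total = 0.147467

0.1475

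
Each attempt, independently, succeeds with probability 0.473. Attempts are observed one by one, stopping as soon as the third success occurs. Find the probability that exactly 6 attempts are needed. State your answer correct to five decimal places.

0.15489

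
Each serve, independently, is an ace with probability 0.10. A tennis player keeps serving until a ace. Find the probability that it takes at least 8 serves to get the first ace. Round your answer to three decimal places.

Y = number of serves to the first success; geometric, p = 0.10.
P(Y > 7) = P(first 7 all fail) = (1−p)^7 = 0.47830

0.478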